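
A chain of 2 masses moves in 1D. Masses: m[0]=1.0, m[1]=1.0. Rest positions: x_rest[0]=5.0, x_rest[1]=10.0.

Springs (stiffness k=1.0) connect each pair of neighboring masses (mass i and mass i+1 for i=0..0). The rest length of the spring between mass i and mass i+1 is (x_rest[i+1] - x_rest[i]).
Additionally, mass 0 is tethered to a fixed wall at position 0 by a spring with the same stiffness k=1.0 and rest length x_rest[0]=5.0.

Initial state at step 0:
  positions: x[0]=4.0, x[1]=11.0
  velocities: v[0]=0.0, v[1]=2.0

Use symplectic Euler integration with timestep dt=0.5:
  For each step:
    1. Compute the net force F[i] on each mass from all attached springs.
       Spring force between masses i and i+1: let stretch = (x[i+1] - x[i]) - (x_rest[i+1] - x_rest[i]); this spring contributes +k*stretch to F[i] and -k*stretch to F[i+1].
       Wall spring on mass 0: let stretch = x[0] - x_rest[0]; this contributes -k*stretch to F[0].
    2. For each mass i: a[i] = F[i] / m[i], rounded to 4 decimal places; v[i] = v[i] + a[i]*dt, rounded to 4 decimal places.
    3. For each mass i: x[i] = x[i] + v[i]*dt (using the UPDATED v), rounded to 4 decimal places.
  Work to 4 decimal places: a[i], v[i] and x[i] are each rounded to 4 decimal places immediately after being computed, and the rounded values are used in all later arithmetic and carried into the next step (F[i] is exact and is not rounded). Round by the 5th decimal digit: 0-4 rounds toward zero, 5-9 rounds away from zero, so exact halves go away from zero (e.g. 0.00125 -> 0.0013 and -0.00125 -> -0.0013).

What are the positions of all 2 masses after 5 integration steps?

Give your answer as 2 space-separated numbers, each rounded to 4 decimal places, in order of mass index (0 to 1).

Answer: 7.1251 11.9093

Derivation:
Step 0: x=[4.0000 11.0000] v=[0.0000 2.0000]
Step 1: x=[4.7500 11.5000] v=[1.5000 1.0000]
Step 2: x=[6.0000 11.5625] v=[2.5000 0.1250]
Step 3: x=[7.1407 11.4844] v=[2.2813 -0.1563]
Step 4: x=[7.5821 11.5704] v=[0.8828 0.1719]
Step 5: x=[7.1251 11.9093] v=[-0.9141 0.6778]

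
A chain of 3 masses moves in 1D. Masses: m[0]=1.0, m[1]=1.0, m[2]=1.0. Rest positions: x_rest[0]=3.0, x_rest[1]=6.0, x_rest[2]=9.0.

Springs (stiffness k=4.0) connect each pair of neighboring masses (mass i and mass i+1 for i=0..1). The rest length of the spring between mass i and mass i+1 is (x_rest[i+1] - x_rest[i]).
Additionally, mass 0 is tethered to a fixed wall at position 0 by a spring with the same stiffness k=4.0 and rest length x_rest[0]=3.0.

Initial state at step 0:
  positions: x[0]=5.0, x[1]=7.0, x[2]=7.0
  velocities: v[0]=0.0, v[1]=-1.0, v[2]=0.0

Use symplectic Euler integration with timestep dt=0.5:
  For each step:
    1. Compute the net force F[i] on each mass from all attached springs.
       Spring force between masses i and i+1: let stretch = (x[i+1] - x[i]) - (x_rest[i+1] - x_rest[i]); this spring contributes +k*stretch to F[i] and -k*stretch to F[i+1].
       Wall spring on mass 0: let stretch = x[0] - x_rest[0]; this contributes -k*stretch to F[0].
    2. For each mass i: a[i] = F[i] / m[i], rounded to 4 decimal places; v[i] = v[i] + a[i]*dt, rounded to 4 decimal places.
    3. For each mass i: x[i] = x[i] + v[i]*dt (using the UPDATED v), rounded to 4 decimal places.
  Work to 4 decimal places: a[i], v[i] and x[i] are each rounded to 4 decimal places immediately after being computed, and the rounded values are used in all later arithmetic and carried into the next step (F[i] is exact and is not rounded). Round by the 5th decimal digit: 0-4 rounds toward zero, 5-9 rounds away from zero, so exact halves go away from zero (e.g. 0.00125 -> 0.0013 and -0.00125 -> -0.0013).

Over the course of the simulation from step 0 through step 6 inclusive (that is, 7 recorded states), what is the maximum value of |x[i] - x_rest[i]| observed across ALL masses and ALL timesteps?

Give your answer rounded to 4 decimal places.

Step 0: x=[5.0000 7.0000 7.0000] v=[0.0000 -1.0000 0.0000]
Step 1: x=[2.0000 4.5000 10.0000] v=[-6.0000 -5.0000 6.0000]
Step 2: x=[-0.5000 5.0000 10.5000] v=[-5.0000 1.0000 1.0000]
Step 3: x=[3.0000 5.5000 8.5000] v=[7.0000 1.0000 -4.0000]
Step 4: x=[6.0000 6.5000 6.5000] v=[6.0000 2.0000 -4.0000]
Step 5: x=[3.5000 7.0000 7.5000] v=[-5.0000 1.0000 2.0000]
Step 6: x=[1.0000 4.5000 11.0000] v=[-5.0000 -5.0000 7.0000]
Max displacement = 3.5000

Answer: 3.5000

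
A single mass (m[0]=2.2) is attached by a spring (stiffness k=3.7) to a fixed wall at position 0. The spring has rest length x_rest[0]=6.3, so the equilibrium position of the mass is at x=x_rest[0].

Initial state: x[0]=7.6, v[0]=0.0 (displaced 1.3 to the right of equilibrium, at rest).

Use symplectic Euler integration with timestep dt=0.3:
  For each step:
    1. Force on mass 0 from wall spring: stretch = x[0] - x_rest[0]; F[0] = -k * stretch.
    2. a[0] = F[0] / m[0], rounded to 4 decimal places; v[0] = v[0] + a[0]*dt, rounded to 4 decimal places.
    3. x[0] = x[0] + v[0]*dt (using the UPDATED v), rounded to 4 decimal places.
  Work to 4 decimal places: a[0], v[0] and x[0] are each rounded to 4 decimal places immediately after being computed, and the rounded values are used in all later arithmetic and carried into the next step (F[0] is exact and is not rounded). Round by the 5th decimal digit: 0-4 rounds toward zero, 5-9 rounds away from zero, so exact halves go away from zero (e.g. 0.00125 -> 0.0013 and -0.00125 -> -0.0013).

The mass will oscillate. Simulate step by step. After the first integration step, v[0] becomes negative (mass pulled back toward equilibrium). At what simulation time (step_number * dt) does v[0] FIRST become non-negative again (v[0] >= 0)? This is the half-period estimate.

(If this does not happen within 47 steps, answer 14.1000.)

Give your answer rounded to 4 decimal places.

Step 0: x=[7.6000] v=[0.0000]
Step 1: x=[7.4032] v=[-0.6559]
Step 2: x=[7.0395] v=[-1.2125]
Step 3: x=[6.5638] v=[-1.5856]
Step 4: x=[6.0482] v=[-1.7187]
Step 5: x=[5.5707] v=[-1.5917]
Step 6: x=[5.2036] v=[-1.2237]
Step 7: x=[5.0025] v=[-0.6705]
Step 8: x=[4.9978] v=[-0.0158]
Step 9: x=[5.1902] v=[0.6412]
First v>=0 after going negative at step 9, time=2.7000

Answer: 2.7000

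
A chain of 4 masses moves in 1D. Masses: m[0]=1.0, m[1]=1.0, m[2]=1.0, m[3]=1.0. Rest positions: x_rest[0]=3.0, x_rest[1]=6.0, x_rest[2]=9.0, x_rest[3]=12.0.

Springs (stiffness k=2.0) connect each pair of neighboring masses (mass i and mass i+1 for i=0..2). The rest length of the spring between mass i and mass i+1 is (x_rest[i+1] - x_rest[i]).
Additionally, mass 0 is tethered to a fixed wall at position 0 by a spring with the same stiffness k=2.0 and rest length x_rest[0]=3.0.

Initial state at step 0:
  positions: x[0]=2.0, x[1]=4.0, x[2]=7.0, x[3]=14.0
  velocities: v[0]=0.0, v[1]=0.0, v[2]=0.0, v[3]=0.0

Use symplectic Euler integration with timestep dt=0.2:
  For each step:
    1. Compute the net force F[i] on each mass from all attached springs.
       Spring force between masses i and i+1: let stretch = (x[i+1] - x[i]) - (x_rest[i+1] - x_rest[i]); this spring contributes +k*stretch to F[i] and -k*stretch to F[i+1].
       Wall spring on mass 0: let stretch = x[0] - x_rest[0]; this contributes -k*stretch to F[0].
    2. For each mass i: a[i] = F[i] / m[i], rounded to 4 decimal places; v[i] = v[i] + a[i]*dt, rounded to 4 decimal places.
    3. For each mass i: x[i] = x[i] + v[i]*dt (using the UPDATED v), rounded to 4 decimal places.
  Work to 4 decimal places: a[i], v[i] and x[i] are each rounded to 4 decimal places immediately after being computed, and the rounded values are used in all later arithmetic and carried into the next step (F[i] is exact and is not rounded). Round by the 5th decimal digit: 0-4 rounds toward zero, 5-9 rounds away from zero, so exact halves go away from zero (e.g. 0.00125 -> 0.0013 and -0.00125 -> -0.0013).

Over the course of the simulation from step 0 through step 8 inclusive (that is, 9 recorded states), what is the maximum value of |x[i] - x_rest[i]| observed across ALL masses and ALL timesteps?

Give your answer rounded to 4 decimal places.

Step 0: x=[2.0000 4.0000 7.0000 14.0000] v=[0.0000 0.0000 0.0000 0.0000]
Step 1: x=[2.0000 4.0800 7.3200 13.6800] v=[0.0000 0.4000 1.6000 -1.6000]
Step 2: x=[2.0064 4.2528 7.8896 13.0912] v=[0.0320 0.8640 2.8480 -2.9440]
Step 3: x=[2.0320 4.5368 8.5844 12.3263] v=[0.1280 1.4202 3.4739 -3.8246]
Step 4: x=[2.0954 4.9443 9.2547 11.5020] v=[0.3171 2.0373 3.3516 -4.1214]
Step 5: x=[2.2191 5.4687 9.7600 10.7379] v=[0.6185 2.6219 2.5264 -3.8203]
Step 6: x=[2.4252 6.0764 10.0002 10.1356] v=[1.0307 3.0386 1.2010 -3.0115]
Step 7: x=[2.7294 6.7059 9.9373 9.7625] v=[1.5211 3.1476 -0.3144 -1.8657]
Step 8: x=[3.1334 7.2758 9.6019 9.6433] v=[2.0199 2.8496 -1.6769 -0.5958]
Max displacement = 2.3567

Answer: 2.3567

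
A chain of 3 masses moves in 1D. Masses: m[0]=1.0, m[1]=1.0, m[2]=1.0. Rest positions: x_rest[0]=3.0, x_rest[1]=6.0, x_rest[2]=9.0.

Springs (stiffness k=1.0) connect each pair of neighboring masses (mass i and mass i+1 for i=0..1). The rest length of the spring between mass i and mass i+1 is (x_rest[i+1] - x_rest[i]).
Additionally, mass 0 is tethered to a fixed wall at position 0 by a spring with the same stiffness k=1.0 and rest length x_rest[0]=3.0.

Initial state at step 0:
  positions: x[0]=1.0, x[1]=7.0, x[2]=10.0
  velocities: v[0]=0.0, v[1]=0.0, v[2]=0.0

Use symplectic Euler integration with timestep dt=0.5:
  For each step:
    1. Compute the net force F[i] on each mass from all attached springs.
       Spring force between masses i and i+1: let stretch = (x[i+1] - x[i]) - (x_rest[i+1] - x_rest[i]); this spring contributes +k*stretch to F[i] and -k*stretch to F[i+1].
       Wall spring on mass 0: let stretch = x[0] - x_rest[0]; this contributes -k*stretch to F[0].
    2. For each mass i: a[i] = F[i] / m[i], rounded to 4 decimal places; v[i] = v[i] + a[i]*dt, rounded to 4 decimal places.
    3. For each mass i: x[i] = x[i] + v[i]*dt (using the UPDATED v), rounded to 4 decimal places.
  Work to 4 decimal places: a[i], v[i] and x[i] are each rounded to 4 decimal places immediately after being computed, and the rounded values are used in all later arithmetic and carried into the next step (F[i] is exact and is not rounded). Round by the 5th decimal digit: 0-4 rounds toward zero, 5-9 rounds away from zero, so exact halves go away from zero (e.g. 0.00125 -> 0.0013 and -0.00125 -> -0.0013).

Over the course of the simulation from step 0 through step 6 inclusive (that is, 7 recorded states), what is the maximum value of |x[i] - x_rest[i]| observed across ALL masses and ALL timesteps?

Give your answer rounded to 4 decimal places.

Answer: 2.0157

Derivation:
Step 0: x=[1.0000 7.0000 10.0000] v=[0.0000 0.0000 0.0000]
Step 1: x=[2.2500 6.2500 10.0000] v=[2.5000 -1.5000 0.0000]
Step 2: x=[3.9375 5.4375 9.8125] v=[3.3750 -1.6250 -0.3750]
Step 3: x=[5.0157 5.3438 9.2813] v=[2.1563 -0.1875 -1.0625]
Step 4: x=[4.9220 6.1524 8.5157] v=[-0.1875 1.6172 -1.5313]
Step 5: x=[3.9054 7.2443 7.9092] v=[-2.0333 2.1837 -1.2130]
Step 6: x=[2.7471 7.6677 7.8865] v=[-2.3166 0.8467 -0.0455]
Max displacement = 2.0157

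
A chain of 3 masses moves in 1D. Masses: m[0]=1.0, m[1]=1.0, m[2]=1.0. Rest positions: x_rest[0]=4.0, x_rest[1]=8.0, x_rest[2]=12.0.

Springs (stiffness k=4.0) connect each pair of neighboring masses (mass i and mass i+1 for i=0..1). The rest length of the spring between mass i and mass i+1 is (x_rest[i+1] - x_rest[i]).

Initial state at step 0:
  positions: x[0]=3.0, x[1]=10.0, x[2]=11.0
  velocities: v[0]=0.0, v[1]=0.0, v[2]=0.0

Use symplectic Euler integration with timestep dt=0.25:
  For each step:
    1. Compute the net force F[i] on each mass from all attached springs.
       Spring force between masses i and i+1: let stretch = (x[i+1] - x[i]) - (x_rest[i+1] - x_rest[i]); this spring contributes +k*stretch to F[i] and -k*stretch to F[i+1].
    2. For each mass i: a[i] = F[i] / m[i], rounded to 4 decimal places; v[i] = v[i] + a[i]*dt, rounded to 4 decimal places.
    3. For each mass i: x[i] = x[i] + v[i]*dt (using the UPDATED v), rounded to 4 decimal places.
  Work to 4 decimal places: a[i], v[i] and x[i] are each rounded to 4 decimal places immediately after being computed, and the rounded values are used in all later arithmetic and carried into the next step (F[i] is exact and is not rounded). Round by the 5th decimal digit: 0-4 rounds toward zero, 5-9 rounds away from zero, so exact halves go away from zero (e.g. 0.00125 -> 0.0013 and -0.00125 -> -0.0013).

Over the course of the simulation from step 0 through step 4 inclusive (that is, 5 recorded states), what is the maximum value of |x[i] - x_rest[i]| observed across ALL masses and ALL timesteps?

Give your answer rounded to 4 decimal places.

Step 0: x=[3.0000 10.0000 11.0000] v=[0.0000 0.0000 0.0000]
Step 1: x=[3.7500 8.5000 11.7500] v=[3.0000 -6.0000 3.0000]
Step 2: x=[4.6875 6.6250 12.6875] v=[3.7500 -7.5000 3.7500]
Step 3: x=[5.1094 5.7813 13.1094] v=[1.6875 -3.3750 1.6875]
Step 4: x=[4.6993 6.6016 12.6993] v=[-1.6406 3.2812 -1.6406]
Max displacement = 2.2187

Answer: 2.2187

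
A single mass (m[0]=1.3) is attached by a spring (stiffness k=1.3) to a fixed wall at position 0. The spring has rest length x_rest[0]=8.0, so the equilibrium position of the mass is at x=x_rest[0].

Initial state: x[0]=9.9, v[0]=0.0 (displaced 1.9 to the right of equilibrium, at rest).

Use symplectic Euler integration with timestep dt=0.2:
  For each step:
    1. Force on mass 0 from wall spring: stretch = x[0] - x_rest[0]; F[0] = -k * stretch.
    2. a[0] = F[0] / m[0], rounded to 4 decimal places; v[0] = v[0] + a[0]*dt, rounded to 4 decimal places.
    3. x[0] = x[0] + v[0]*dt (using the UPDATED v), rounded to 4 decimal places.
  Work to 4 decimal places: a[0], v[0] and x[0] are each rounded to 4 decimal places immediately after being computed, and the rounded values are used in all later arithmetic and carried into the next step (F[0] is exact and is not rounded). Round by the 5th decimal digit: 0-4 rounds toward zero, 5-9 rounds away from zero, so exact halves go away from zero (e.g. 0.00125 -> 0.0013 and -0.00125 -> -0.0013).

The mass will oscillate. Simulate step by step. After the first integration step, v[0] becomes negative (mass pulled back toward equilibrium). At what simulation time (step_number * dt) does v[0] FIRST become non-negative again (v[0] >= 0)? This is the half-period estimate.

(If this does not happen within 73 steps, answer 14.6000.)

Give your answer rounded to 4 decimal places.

Answer: 3.2000

Derivation:
Step 0: x=[9.9000] v=[0.0000]
Step 1: x=[9.8240] v=[-0.3800]
Step 2: x=[9.6750] v=[-0.7448]
Step 3: x=[9.4590] v=[-1.0798]
Step 4: x=[9.1847] v=[-1.3716]
Step 5: x=[8.8630] v=[-1.6085]
Step 6: x=[8.5068] v=[-1.7811]
Step 7: x=[8.1303] v=[-1.8825]
Step 8: x=[7.7486] v=[-1.9086]
Step 9: x=[7.3769] v=[-1.8583]
Step 10: x=[7.0302] v=[-1.7337]
Step 11: x=[6.7223] v=[-1.5397]
Step 12: x=[6.4655] v=[-1.2842]
Step 13: x=[6.2700] v=[-0.9773]
Step 14: x=[6.1437] v=[-0.6313]
Step 15: x=[6.0917] v=[-0.2600]
Step 16: x=[6.1160] v=[0.1217]
First v>=0 after going negative at step 16, time=3.2000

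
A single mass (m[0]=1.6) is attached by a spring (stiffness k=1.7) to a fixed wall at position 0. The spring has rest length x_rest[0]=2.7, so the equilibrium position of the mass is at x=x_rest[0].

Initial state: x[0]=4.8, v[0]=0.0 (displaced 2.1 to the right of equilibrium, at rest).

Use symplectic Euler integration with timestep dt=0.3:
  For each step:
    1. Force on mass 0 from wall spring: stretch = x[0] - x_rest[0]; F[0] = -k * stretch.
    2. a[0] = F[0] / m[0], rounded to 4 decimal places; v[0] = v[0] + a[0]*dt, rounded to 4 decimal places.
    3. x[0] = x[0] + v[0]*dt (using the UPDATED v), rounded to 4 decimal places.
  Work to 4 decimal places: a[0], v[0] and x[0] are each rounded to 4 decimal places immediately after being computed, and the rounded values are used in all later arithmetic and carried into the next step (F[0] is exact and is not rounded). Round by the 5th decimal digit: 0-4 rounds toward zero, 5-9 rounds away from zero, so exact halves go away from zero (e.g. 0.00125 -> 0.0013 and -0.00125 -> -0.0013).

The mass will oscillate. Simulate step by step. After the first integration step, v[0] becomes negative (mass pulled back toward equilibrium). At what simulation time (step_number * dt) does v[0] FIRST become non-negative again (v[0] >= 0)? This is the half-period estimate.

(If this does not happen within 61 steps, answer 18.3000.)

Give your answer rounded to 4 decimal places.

Answer: 3.3000

Derivation:
Step 0: x=[4.8000] v=[0.0000]
Step 1: x=[4.5992] v=[-0.6694]
Step 2: x=[4.2168] v=[-1.2748]
Step 3: x=[3.6893] v=[-1.7583]
Step 4: x=[3.0672] v=[-2.0736]
Step 5: x=[2.4100] v=[-2.1907]
Step 6: x=[1.7805] v=[-2.0983]
Step 7: x=[1.2389] v=[-1.8052]
Step 8: x=[0.8371] v=[-1.3395]
Step 9: x=[0.6134] v=[-0.7457]
Step 10: x=[0.5892] v=[-0.0806]
Step 11: x=[0.7669] v=[0.5922]
First v>=0 after going negative at step 11, time=3.3000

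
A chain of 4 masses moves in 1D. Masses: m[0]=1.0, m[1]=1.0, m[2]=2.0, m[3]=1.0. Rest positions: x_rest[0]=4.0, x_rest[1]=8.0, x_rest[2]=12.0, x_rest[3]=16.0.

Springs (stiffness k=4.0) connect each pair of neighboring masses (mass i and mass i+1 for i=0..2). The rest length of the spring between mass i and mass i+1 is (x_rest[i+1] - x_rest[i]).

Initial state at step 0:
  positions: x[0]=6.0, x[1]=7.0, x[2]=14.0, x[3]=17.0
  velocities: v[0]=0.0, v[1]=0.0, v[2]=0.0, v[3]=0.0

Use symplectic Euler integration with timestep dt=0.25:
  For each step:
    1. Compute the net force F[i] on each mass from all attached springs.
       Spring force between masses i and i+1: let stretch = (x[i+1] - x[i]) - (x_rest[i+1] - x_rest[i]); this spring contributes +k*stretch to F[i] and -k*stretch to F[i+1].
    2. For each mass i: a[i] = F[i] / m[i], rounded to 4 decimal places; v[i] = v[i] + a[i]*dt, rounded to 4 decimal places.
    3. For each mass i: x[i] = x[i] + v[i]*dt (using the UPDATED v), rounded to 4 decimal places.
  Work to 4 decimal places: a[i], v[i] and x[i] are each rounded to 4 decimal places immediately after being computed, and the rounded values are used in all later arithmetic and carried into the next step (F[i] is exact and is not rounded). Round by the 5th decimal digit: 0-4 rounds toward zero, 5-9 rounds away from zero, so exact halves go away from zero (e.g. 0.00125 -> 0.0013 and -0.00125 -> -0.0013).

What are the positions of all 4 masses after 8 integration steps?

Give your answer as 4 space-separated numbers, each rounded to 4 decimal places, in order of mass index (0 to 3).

Answer: 6.0037 8.3666 13.4367 16.7568

Derivation:
Step 0: x=[6.0000 7.0000 14.0000 17.0000] v=[0.0000 0.0000 0.0000 0.0000]
Step 1: x=[5.2500 8.5000 13.5000 17.2500] v=[-3.0000 6.0000 -2.0000 1.0000]
Step 2: x=[4.3125 10.4375 12.8438 17.5625] v=[-3.7500 7.7500 -2.6250 1.2500]
Step 3: x=[3.9063 11.4453 12.4766 17.6953] v=[-1.6250 4.0313 -1.4688 0.5313]
Step 4: x=[4.3848 10.8262 12.6328 17.5235] v=[1.9140 -2.4764 0.6249 -0.6874]
Step 5: x=[5.4737 9.0484 13.1746 17.1290] v=[4.3554 -7.1112 2.1670 -1.5781]
Step 6: x=[6.4562 7.4085 13.6949 16.7459] v=[3.9301 -6.5597 2.0811 -1.5325]
Step 7: x=[6.6768 7.1021 13.8108 16.6000] v=[0.8824 -1.2256 0.4634 -0.5835]
Step 8: x=[6.0037 8.3666 13.4367 16.7568] v=[-2.6923 5.0578 -1.4964 0.6273]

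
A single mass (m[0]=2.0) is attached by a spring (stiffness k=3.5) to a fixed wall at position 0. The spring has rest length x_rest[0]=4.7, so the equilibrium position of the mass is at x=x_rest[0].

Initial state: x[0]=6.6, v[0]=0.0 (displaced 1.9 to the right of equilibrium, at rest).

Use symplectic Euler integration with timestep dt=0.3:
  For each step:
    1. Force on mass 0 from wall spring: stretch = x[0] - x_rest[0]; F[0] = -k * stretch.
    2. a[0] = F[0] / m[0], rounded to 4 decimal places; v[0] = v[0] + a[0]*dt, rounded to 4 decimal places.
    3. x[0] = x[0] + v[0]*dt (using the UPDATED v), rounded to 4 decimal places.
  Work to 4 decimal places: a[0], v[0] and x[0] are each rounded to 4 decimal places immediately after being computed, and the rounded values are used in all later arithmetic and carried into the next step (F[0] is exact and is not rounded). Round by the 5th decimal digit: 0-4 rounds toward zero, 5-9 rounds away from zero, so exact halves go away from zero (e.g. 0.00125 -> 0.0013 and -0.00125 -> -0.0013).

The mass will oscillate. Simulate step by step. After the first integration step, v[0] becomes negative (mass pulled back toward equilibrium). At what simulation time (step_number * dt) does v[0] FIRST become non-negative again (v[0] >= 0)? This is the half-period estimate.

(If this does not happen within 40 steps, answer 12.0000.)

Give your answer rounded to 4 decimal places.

Answer: 2.4000

Derivation:
Step 0: x=[6.6000] v=[0.0000]
Step 1: x=[6.3008] v=[-0.9975]
Step 2: x=[5.7494] v=[-1.8379]
Step 3: x=[5.0327] v=[-2.3889]
Step 4: x=[4.2636] v=[-2.5636]
Step 5: x=[3.5633] v=[-2.3345]
Step 6: x=[3.0420] v=[-1.7377]
Step 7: x=[2.7818] v=[-0.8673]
Step 8: x=[2.8237] v=[0.1398]
First v>=0 after going negative at step 8, time=2.4000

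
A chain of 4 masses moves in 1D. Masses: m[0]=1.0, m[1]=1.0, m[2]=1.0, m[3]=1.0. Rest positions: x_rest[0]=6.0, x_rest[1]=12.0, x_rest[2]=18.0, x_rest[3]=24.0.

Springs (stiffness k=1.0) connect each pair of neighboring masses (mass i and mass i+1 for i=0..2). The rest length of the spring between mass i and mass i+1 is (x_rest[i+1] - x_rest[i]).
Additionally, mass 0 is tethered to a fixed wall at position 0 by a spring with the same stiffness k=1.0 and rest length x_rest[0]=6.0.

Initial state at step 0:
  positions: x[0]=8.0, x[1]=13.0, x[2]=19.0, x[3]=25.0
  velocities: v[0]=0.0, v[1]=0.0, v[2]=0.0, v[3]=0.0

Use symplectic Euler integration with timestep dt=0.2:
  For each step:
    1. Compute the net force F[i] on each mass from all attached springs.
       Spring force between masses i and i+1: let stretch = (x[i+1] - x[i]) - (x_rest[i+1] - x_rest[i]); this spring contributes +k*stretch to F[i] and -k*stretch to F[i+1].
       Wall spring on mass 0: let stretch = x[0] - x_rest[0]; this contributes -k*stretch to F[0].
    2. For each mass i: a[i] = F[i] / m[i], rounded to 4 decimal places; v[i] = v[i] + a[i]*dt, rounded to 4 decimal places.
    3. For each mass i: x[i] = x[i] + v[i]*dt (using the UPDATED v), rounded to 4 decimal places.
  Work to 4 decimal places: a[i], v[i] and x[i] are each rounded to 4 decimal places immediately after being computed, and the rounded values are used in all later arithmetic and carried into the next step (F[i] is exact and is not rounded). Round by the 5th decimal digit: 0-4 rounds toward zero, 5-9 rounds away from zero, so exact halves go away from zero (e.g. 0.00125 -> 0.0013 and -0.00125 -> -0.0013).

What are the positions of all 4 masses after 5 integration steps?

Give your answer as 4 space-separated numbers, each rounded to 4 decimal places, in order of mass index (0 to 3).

Step 0: x=[8.0000 13.0000 19.0000 25.0000] v=[0.0000 0.0000 0.0000 0.0000]
Step 1: x=[7.8800 13.0400 19.0000 25.0000] v=[-0.6000 0.2000 0.0000 0.0000]
Step 2: x=[7.6512 13.1120 19.0016 25.0000] v=[-1.1440 0.3600 0.0080 0.0000]
Step 3: x=[7.3348 13.2012 19.0076 25.0001] v=[-1.5821 0.4458 0.0298 0.0003]
Step 4: x=[6.9596 13.2880 19.0210 25.0005] v=[-1.8758 0.4338 0.0670 0.0018]
Step 5: x=[6.5592 13.3509 19.0443 25.0017] v=[-2.0020 0.3147 0.1163 0.0059]

Answer: 6.5592 13.3509 19.0443 25.0017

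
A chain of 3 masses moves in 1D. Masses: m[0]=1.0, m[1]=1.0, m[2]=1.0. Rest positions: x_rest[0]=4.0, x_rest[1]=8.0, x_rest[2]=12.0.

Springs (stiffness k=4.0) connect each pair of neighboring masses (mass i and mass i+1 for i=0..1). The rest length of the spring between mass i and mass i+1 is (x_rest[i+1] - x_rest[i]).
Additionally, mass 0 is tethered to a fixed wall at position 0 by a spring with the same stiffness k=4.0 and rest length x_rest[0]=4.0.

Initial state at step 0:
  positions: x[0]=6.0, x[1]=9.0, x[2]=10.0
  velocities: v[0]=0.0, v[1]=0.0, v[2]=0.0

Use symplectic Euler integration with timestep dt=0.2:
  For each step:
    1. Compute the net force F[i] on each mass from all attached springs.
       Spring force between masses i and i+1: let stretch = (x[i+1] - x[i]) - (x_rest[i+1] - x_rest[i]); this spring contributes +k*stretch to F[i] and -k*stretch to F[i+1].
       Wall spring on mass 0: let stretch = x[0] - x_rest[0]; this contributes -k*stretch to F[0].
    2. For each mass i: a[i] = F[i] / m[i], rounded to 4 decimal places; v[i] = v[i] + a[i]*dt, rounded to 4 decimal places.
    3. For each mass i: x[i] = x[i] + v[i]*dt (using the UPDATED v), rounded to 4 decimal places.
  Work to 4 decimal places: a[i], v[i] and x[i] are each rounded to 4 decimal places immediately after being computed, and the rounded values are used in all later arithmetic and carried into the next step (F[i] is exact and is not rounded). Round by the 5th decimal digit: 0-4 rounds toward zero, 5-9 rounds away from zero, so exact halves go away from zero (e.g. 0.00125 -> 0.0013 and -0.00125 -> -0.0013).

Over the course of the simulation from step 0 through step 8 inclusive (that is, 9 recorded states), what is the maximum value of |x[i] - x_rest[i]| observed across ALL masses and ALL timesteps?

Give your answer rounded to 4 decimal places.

Answer: 2.2909

Derivation:
Step 0: x=[6.0000 9.0000 10.0000] v=[0.0000 0.0000 0.0000]
Step 1: x=[5.5200 8.6800 10.4800] v=[-2.4000 -1.6000 2.4000]
Step 2: x=[4.6624 8.1424 11.3120] v=[-4.2880 -2.6880 4.1600]
Step 3: x=[3.6156 7.5551 12.2769] v=[-5.2339 -2.9363 4.8243]
Step 4: x=[2.6206 7.0930 13.1263] v=[-4.9748 -2.3105 4.2469]
Step 5: x=[1.9219 6.8806 13.6504] v=[-3.4934 -1.0618 2.6203]
Step 6: x=[1.7091 6.9580 13.7313] v=[-1.0640 0.3871 0.4045]
Step 7: x=[2.0627 7.2793 13.3685] v=[1.7678 1.6066 -1.8141]
Step 8: x=[2.9209 7.7402 12.6714] v=[4.2909 2.3047 -3.4855]
Max displacement = 2.2909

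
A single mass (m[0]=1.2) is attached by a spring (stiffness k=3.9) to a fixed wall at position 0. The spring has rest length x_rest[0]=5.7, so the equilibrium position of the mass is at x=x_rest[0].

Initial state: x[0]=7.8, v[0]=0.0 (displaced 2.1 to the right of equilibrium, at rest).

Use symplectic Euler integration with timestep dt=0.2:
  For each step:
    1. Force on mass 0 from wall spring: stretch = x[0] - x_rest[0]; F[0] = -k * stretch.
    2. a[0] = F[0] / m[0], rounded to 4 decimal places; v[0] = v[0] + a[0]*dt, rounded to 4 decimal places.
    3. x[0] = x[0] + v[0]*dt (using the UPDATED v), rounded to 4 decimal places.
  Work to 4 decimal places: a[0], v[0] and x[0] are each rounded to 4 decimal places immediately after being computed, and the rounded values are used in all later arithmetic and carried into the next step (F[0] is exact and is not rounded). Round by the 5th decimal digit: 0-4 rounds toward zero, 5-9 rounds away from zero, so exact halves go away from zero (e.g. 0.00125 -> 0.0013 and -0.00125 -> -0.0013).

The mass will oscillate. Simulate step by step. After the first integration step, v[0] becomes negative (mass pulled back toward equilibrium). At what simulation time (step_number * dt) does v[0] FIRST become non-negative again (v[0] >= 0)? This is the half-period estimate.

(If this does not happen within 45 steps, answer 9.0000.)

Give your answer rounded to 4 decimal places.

Answer: 1.8000

Derivation:
Step 0: x=[7.8000] v=[0.0000]
Step 1: x=[7.5270] v=[-1.3650]
Step 2: x=[7.0165] v=[-2.5526]
Step 3: x=[6.3348] v=[-3.4083]
Step 4: x=[5.5706] v=[-3.8209]
Step 5: x=[4.8232] v=[-3.7368]
Step 6: x=[4.1898] v=[-3.1669]
Step 7: x=[3.7527] v=[-2.1853]
Step 8: x=[3.5688] v=[-0.9196]
Step 9: x=[3.6619] v=[0.4657]
First v>=0 after going negative at step 9, time=1.8000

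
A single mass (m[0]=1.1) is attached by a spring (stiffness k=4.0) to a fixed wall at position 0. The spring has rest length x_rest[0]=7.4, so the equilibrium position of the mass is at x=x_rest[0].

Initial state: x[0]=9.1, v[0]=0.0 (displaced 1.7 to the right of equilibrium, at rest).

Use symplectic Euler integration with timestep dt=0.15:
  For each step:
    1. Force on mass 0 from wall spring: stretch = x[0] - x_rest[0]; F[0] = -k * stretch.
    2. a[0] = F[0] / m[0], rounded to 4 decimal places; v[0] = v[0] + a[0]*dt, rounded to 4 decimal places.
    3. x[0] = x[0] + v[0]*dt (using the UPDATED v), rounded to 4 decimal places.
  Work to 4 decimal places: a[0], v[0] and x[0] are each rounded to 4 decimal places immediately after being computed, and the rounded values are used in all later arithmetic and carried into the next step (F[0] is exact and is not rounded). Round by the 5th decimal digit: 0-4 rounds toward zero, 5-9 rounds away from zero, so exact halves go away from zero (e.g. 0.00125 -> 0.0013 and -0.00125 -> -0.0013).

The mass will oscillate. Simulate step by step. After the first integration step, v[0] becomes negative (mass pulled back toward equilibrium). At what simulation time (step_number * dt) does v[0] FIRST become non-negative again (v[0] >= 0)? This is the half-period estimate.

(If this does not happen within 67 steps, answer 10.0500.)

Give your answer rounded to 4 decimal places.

Answer: 1.6500

Derivation:
Step 0: x=[9.1000] v=[0.0000]
Step 1: x=[8.9609] v=[-0.9273]
Step 2: x=[8.6941] v=[-1.7787]
Step 3: x=[8.3214] v=[-2.4846]
Step 4: x=[7.8733] v=[-2.9872]
Step 5: x=[7.3865] v=[-3.2454]
Step 6: x=[6.9008] v=[-3.2380]
Step 7: x=[6.4559] v=[-2.9657]
Step 8: x=[6.0883] v=[-2.4507]
Step 9: x=[5.8280] v=[-1.7352]
Step 10: x=[5.6963] v=[-0.8777]
Step 11: x=[5.7040] v=[0.0516]
First v>=0 after going negative at step 11, time=1.6500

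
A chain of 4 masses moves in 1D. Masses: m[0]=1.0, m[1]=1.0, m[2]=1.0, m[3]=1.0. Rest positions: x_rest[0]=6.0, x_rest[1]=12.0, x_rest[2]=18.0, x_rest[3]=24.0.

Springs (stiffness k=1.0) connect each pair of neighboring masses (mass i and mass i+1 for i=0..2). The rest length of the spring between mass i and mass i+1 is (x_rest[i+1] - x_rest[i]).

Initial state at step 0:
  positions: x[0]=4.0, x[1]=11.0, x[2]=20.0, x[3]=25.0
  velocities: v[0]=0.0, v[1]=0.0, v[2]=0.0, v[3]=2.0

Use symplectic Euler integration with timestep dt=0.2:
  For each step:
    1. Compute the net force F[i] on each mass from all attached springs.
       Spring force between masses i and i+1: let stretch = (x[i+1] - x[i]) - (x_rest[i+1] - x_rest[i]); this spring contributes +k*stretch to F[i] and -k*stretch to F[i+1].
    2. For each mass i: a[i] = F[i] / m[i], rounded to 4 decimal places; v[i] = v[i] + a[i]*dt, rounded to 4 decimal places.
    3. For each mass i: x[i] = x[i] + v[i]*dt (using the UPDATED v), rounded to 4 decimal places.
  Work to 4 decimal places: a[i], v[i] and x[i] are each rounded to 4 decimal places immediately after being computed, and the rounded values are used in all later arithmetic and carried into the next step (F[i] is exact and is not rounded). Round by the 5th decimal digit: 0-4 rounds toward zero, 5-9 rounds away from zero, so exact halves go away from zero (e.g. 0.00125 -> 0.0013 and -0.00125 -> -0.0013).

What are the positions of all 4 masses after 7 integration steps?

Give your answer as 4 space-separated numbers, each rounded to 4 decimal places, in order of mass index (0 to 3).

Answer: 5.2303 12.2071 18.0049 27.3576

Derivation:
Step 0: x=[4.0000 11.0000 20.0000 25.0000] v=[0.0000 0.0000 0.0000 2.0000]
Step 1: x=[4.0400 11.0800 19.8400 25.4400] v=[0.2000 0.4000 -0.8000 2.2000]
Step 2: x=[4.1216 11.2288 19.5536 25.8960] v=[0.4080 0.7440 -1.4320 2.2800]
Step 3: x=[4.2475 11.4263 19.1879 26.3383] v=[0.6294 0.9875 -1.8285 2.2115]
Step 4: x=[4.4205 11.6471 18.7978 26.7346] v=[0.8652 1.1041 -1.9507 1.9814]
Step 5: x=[4.6426 11.8649 18.4391 27.0534] v=[1.1105 1.0889 -1.7935 1.5940]
Step 6: x=[4.9136 12.0568 18.1620 27.2676] v=[1.3550 0.9593 -1.3855 1.0711]
Step 7: x=[5.2303 12.2071 18.0049 27.3576] v=[1.5836 0.7517 -0.7854 0.4500]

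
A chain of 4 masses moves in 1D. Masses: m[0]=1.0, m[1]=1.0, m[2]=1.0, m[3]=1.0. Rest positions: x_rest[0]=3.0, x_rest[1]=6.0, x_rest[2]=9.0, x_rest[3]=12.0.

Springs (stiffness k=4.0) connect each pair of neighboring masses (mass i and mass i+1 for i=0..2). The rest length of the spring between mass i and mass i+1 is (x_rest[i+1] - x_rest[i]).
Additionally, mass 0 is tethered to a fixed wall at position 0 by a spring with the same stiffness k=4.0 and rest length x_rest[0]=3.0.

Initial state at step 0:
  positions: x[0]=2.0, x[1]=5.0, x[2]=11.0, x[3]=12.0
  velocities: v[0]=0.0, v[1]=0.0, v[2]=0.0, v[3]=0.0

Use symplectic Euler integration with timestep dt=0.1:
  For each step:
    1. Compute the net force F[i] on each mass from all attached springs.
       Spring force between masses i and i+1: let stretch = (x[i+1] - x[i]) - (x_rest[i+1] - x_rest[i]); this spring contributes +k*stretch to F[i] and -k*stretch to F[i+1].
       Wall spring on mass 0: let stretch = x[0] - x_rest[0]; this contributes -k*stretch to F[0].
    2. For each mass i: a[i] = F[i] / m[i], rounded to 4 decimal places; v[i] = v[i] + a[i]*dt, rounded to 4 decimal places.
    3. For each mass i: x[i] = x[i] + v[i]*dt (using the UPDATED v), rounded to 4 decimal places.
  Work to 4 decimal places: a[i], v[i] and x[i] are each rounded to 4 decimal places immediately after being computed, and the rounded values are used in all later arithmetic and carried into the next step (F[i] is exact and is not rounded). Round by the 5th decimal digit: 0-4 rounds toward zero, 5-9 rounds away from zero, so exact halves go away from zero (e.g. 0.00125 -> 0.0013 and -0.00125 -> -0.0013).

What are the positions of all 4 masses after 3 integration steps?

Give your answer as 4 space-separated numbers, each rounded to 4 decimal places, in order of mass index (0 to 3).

Answer: 2.2472 5.6423 9.9170 12.4254

Derivation:
Step 0: x=[2.0000 5.0000 11.0000 12.0000] v=[0.0000 0.0000 0.0000 0.0000]
Step 1: x=[2.0400 5.1200 10.8000 12.0800] v=[0.4000 1.2000 -2.0000 0.8000]
Step 2: x=[2.1216 5.3440 10.4240 12.2288] v=[0.8160 2.2400 -3.7600 1.4880]
Step 3: x=[2.2472 5.6423 9.9170 12.4254] v=[1.2563 2.9830 -5.0701 1.9661]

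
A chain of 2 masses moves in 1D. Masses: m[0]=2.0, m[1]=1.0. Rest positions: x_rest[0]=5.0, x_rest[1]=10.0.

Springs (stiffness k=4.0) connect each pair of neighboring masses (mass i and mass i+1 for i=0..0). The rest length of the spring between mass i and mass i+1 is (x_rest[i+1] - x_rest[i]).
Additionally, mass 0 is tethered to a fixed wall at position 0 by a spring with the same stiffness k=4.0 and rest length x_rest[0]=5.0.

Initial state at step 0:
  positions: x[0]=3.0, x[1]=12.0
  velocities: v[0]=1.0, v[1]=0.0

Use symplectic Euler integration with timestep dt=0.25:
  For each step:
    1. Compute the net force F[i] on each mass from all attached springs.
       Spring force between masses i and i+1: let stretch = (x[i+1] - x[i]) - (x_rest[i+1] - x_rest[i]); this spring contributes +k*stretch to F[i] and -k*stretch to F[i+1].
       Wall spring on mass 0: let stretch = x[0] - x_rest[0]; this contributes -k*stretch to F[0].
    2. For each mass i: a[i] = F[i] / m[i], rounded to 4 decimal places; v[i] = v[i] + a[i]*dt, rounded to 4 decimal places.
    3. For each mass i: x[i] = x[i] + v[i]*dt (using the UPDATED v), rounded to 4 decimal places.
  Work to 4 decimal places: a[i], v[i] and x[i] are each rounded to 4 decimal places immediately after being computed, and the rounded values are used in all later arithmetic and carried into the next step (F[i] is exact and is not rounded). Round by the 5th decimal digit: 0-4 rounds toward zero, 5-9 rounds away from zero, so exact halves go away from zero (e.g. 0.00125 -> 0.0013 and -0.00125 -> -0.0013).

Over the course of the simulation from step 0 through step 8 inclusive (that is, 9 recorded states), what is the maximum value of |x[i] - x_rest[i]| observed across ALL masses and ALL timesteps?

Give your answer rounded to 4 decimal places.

Step 0: x=[3.0000 12.0000] v=[1.0000 0.0000]
Step 1: x=[4.0000 11.0000] v=[4.0000 -4.0000]
Step 2: x=[5.3750 9.5000] v=[5.5000 -6.0000]
Step 3: x=[6.5938 8.2188] v=[4.8750 -5.1250]
Step 4: x=[7.1915 7.7813] v=[2.3906 -1.7500]
Step 5: x=[6.9639 8.4464] v=[-0.9103 2.6602]
Step 6: x=[6.0512 9.9908] v=[-3.6510 6.1777]
Step 7: x=[4.8745 11.8003] v=[-4.7068 7.2381]
Step 8: x=[3.9542 13.1284] v=[-3.6812 5.3123]
Max displacement = 3.1284

Answer: 3.1284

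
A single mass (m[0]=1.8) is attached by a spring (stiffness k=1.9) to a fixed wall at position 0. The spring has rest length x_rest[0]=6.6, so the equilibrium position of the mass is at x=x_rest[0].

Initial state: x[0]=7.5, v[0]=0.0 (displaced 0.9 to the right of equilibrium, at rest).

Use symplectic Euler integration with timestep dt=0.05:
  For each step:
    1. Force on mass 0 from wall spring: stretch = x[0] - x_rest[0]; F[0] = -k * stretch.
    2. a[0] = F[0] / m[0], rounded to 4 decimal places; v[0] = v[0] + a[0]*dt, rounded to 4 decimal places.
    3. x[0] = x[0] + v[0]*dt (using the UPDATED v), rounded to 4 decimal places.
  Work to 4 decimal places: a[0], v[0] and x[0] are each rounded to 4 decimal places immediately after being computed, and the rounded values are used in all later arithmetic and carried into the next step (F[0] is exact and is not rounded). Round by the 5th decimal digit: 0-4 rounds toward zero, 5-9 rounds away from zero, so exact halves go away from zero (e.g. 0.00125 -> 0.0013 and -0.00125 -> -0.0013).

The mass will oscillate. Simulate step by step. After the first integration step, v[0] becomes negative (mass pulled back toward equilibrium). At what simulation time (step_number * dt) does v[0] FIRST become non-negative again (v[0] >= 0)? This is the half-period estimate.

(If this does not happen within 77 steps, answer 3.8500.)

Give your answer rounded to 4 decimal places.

Answer: 3.1000

Derivation:
Step 0: x=[7.5000] v=[0.0000]
Step 1: x=[7.4976] v=[-0.0475]
Step 2: x=[7.4929] v=[-0.0949]
Step 3: x=[7.4858] v=[-0.1420]
Step 4: x=[7.4764] v=[-0.1888]
Step 5: x=[7.4646] v=[-0.2351]
Step 6: x=[7.4506] v=[-0.2807]
Step 7: x=[7.4343] v=[-0.3256]
Step 8: x=[7.4158] v=[-0.3696]
Step 9: x=[7.3952] v=[-0.4127]
Step 10: x=[7.3725] v=[-0.4547]
Step 11: x=[7.3477] v=[-0.4955]
Step 12: x=[7.3210] v=[-0.5350]
Step 13: x=[7.2923] v=[-0.5731]
Step 14: x=[7.2618] v=[-0.6096]
Step 15: x=[7.2296] v=[-0.6445]
Step 16: x=[7.1957] v=[-0.6777]
Step 17: x=[7.1602] v=[-0.7091]
Step 18: x=[7.1233] v=[-0.7387]
Step 19: x=[7.0850] v=[-0.7663]
Step 20: x=[7.0454] v=[-0.7919]
Step 21: x=[7.0046] v=[-0.8154]
Step 22: x=[6.9628] v=[-0.8368]
Step 23: x=[6.9200] v=[-0.8560]
Step 24: x=[6.8764] v=[-0.8729]
Step 25: x=[6.8320] v=[-0.8875]
Step 26: x=[6.7870] v=[-0.8997]
Step 27: x=[6.7415] v=[-0.9096]
Step 28: x=[6.6956] v=[-0.9171]
Step 29: x=[6.6495] v=[-0.9221]
Step 30: x=[6.6033] v=[-0.9247]
Step 31: x=[6.5571] v=[-0.9249]
Step 32: x=[6.5110] v=[-0.9226]
Step 33: x=[6.4651] v=[-0.9179]
Step 34: x=[6.4196] v=[-0.9108]
Step 35: x=[6.3745] v=[-0.9013]
Step 36: x=[6.3300] v=[-0.8894]
Step 37: x=[6.2862] v=[-0.8752]
Step 38: x=[6.2433] v=[-0.8586]
Step 39: x=[6.2013] v=[-0.8398]
Step 40: x=[6.1604] v=[-0.8188]
Step 41: x=[6.1206] v=[-0.7956]
Step 42: x=[6.0821] v=[-0.7703]
Step 43: x=[6.0450] v=[-0.7430]
Step 44: x=[6.0093] v=[-0.7137]
Step 45: x=[5.9752] v=[-0.6825]
Step 46: x=[5.9427] v=[-0.6495]
Step 47: x=[5.9120] v=[-0.6148]
Step 48: x=[5.8831] v=[-0.5785]
Step 49: x=[5.8561] v=[-0.5407]
Step 50: x=[5.8310] v=[-0.5014]
Step 51: x=[5.8080] v=[-0.4608]
Step 52: x=[5.7871] v=[-0.4190]
Step 53: x=[5.7683] v=[-0.3761]
Step 54: x=[5.7517] v=[-0.3322]
Step 55: x=[5.7373] v=[-0.2874]
Step 56: x=[5.7252] v=[-0.2419]
Step 57: x=[5.7154] v=[-0.1957]
Step 58: x=[5.7080] v=[-0.1490]
Step 59: x=[5.7029] v=[-0.1019]
Step 60: x=[5.7002] v=[-0.0546]
Step 61: x=[5.6998] v=[-0.0071]
Step 62: x=[5.7018] v=[0.0404]
First v>=0 after going negative at step 62, time=3.1000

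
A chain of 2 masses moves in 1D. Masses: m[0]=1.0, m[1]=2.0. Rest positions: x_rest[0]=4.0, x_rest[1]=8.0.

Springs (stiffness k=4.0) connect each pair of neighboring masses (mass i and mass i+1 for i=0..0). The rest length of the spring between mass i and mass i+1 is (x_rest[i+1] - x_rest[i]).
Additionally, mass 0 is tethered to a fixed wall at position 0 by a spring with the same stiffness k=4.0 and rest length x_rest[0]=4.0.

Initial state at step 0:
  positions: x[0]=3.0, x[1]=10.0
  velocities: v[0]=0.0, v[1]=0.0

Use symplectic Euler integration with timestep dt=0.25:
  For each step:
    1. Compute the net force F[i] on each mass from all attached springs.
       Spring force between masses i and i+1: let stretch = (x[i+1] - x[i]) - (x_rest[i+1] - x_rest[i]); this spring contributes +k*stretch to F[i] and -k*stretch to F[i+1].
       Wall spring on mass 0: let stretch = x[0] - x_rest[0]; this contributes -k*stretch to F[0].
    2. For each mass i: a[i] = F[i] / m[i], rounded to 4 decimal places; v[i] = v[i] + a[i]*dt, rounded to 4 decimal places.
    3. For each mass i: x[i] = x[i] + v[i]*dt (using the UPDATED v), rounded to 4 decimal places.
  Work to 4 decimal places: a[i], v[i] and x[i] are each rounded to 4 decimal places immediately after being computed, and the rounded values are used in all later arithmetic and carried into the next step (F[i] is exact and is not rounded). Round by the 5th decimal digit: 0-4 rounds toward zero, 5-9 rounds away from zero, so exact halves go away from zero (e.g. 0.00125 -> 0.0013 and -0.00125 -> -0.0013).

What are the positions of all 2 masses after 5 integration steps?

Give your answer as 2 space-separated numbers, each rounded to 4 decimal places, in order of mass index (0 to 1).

Step 0: x=[3.0000 10.0000] v=[0.0000 0.0000]
Step 1: x=[4.0000 9.6250] v=[4.0000 -1.5000]
Step 2: x=[5.4063 9.0469] v=[5.6250 -2.3125]
Step 3: x=[6.3711 8.5137] v=[3.8593 -2.1328]
Step 4: x=[6.2788 8.2127] v=[-0.3692 -1.2041]
Step 5: x=[5.1003 8.1699] v=[-4.7141 -0.1711]

Answer: 5.1003 8.1699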